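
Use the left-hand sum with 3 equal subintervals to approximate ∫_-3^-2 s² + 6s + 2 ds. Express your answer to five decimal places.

Δs = (-2 − (-3))/3 = 1/3.
Left endpoints: -3, -8/3, -7/3.
f(-3) = -7, f(-8/3) = -62/9, f(-7/3) = -59/9.
Sum = Δs · [f(-3) + f(-8/3) + f(-7/3)].
Sum ≈ -6.81481.

-6.81481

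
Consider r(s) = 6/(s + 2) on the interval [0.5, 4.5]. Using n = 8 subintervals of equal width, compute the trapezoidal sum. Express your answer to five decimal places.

Δs = (4.5 − 0.5)/8 = 0.5.
r(0.5) = 2.4, r(1) = 2, r(1.5) = 12/7, r(2) = 1.5, r(2.5) = 4/3, r(3) = 1.2, r(3.5) = 12/11, r(4) = 1, r(4.5) = 12/13.
T_8 = (Δs/2)·[r(s_0) + 2r(s_1) + ... + 2r(s_{7}) + r(s_8)].
Sum ≈ 5.75003.

5.75003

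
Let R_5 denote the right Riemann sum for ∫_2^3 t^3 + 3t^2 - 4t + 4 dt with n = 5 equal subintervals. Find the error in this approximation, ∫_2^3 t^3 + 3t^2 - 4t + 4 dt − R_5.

Exact integral: ∫_2^3 f(t) dt = 29.25.
R_5 = 32.32.
Error = 29.25 − 32.32 = -3.07.

-3.07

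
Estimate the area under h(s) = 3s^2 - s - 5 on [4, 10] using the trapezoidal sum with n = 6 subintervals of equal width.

Δs = (10 − 4)/6 = 1.
h(4) = 39, h(5) = 65, h(6) = 97, h(7) = 135, h(8) = 179, h(9) = 229, h(10) = 285.
T_6 = (Δs/2)·[h(s_0) + 2h(s_1) + ... + 2h(s_{5}) + h(s_6)].
Sum = 867.

867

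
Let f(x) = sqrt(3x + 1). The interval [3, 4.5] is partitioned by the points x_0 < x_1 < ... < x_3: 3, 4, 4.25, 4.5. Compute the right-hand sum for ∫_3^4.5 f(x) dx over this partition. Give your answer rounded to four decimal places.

Subinterval widths: 1, 0.25, 0.25.
Right endpoints: 4, 4.25, 4.5.
f(4) ≈ 3.6056, f(4.25) ≈ 3.7081, f(4.5) ≈ 3.8079.
Sum = Σ Δx_i · f(x_i).
Sum ≈ 5.4845.

5.4845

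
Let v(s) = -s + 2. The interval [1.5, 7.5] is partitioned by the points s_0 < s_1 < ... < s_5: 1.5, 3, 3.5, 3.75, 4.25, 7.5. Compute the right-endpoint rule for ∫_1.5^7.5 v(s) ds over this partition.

-21.6875

Subinterval widths: 1.5, 0.5, 0.25, 0.5, 3.25.
Right endpoints: 3, 3.5, 3.75, 4.25, 7.5.
v(3) = -1, v(3.5) = -1.5, v(3.75) = -1.75, v(4.25) = -2.25, v(7.5) = -5.5.
Sum = Σ Δs_i · v(s_i).
Sum = -21.6875.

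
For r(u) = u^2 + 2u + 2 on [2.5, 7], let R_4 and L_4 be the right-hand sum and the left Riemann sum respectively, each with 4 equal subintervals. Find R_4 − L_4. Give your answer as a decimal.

R_4 = 190.93359375.
L_4 = 132.71484375.
R_4 − L_4 = 58.21875.

58.21875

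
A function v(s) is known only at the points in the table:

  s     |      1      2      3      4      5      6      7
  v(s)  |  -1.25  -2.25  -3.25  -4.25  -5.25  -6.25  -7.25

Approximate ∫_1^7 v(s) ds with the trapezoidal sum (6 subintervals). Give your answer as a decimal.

Δs = 1.
T_6 = (1/2)·[(-1.25) + 2·(-2.25) + 2·(-3.25) + 2·(-4.25) + 2·(-5.25) + 2·(-6.25) + (-7.25)] = -25.5.

-25.5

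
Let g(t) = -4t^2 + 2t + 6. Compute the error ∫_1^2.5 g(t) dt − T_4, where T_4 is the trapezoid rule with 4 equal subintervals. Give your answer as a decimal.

Exact integral: ∫_1^2.5 g(t) dt = -5.25.
T_4 = -5.390625.
Error = -5.25 − (-5.390625) = 0.140625.

0.140625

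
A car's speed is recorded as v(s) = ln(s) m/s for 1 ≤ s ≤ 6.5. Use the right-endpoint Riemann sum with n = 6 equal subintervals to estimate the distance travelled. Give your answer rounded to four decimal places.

Δs = (6.5 − 1)/6 = 11/12.
Right endpoints: 23/12, 17/6, 3.75, 14/3, 67/12, 6.5.
v(23/12) ≈ 0.6506, v(17/6) ≈ 1.0415, v(3.75) ≈ 1.3218, v(14/3) ≈ 1.5404, v(67/12) ≈ 1.7198, v(6.5) ≈ 1.8718.
Sum = Δs · [v(23/12) + v(17/6) + v(3.75) + ...].
Sum ≈ 7.4670.

7.4670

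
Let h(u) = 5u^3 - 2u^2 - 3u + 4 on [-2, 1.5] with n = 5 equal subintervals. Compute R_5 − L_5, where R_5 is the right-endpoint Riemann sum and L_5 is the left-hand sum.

R_5 = 11.1825.
L_5 = -23.73.
R_5 − L_5 = 34.9125.

34.9125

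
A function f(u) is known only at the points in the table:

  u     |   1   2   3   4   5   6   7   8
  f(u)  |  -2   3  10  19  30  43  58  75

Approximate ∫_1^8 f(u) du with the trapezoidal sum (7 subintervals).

199.5

Δu = 1.
T_7 = (1/2)·[(-2) + 2·3 + 2·10 + 2·19 + 2·30 + 2·43 + 2·58 + 75] = 199.5.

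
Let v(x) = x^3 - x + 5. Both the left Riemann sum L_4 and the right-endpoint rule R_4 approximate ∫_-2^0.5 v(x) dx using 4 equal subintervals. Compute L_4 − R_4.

L_4 ≈ 8.266602.
R_4 ≈ 11.782227.
L_4 − R_4 = -3.515625.

-3.515625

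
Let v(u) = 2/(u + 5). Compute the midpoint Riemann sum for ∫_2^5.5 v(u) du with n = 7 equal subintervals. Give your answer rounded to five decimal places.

0.81069

Δu = (5.5 − 2)/7 = 0.5.
Midpoints: 2.25, 2.75, 3.25, 3.75, 4.25, 4.75, 5.25.
v(2.25) = 8/29, v(2.75) = 8/31, v(3.25) = 8/33, v(3.75) = 8/35, v(4.25) = 8/37, v(4.75) = 8/39, v(5.25) = 8/41.
Sum = Δu · [v(2.25) + v(2.75) + v(3.25) + ...].
Sum ≈ 0.81069.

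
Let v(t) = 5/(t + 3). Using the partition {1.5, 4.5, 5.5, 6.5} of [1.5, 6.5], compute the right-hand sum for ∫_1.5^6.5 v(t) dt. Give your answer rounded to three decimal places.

3.115

Subinterval widths: 3, 1, 1.
Right endpoints: 4.5, 5.5, 6.5.
v(4.5) = 2/3, v(5.5) = 10/17, v(6.5) = 10/19.
Sum = Σ Δt_i · v(t_i).
Sum ≈ 3.115.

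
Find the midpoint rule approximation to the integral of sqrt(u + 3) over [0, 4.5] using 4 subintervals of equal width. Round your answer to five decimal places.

10.23452

Δu = (4.5 − 0)/4 = 1.125.
Midpoints: 0.5625, 1.6875, 2.8125, 3.9375.
f(0.5625) ≈ 1.88746, f(1.6875) ≈ 2.16506, f(2.8125) ≈ 2.41091, f(3.9375) ≈ 2.63391.
Sum = Δu · [f(0.5625) + f(1.6875) + f(2.8125) + f(3.9375)].
Sum ≈ 10.23452.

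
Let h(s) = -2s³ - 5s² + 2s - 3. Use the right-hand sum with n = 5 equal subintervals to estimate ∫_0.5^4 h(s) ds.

Δs = (4 − 0.5)/5 = 0.7.
Right endpoints: 1.2, 1.9, 2.6, 3.3, 4.
h(1.2) = -11.256, h(1.9) = -30.968, h(2.6) = -66.752, h(3.3) = -122.724, h(4) = -203.
Sum = Δs · [h(1.2) + h(1.9) + h(2.6) + h(3.3) + h(4)].
Sum = -304.29.

-304.29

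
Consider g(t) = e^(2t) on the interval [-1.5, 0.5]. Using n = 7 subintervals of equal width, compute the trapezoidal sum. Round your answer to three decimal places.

Δt = (0.5 − (-1.5))/7 = 2/7.
g(-1.5) ≈ 0.050, g(-17/14) ≈ 0.088, g(-13/14) ≈ 0.156, g(-9/14) ≈ 0.276, g(-5/14) ≈ 0.490, g(-1/14) ≈ 0.867, g(3/14) ≈ 1.535, g(0.5) ≈ 2.718.
T_7 = (Δt/2)·[g(t_0) + 2g(t_1) + ... + 2g(t_{6}) + g(t_7)].
Sum ≈ 1.370.

1.370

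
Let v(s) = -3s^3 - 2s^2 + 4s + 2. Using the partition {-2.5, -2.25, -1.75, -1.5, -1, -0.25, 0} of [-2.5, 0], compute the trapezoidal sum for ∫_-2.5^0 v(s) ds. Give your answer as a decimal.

12.2421875

Subinterval widths: 0.25, 0.5, 0.25, 0.5, 0.75, 0.25.
v(-2.5) = 26.375, v(-2.25) = 17.046875, v(-1.75) = 4.953125, v(-1.5) = 1.625, v(-1) = -1, v(-0.25) = 0.921875, v(0) = 2.
On each subinterval the trapezoid contributes (Δs_i/2)·[v(s_{i-1}) + v(s_i)].
Sum = 12.2421875.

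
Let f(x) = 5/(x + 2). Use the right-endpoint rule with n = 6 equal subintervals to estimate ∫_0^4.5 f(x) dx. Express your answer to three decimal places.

Δx = (4.5 − 0)/6 = 0.75.
Right endpoints: 0.75, 1.5, 2.25, 3, 3.75, 4.5.
f(0.75) = 20/11, f(1.5) = 10/7, f(2.25) = 20/17, f(3) = 1, f(3.75) = 20/23, f(4.5) = 10/13.
Sum = Δx · [f(0.75) + f(1.5) + f(2.25) + ...].
Sum ≈ 5.297.

5.297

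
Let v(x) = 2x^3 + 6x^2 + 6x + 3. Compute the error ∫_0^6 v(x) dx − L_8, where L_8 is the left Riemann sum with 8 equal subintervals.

Exact integral: ∫_0^6 v(x) dx = 1206.
L_8 = 963.
Error = 1206 − 963 = 243.

243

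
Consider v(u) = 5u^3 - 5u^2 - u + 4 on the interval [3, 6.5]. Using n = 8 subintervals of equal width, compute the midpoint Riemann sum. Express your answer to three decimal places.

1711.046

Δu = (6.5 − 3)/8 = 0.4375.
Midpoints: 3.21875, 3.65625, 4.09375, 4.53125, 4.96875, 5.40625, 5.84375, 6.28125.
v(3.21875) = 3791795/32768, v(3.65625) = 5829089/32768, v(4.09375) = 8491623/32768, v(4.53125) = 11861717/32768, v(4.96875) = 16021691/32768, v(5.40625) = 21053865/32768, v(5.84375) = 27040559/32768, v(6.28125) = 34064093/32768.
Sum = Δu · [v(3.21875) + v(3.65625) + v(4.09375) + ...].
Sum ≈ 1711.046.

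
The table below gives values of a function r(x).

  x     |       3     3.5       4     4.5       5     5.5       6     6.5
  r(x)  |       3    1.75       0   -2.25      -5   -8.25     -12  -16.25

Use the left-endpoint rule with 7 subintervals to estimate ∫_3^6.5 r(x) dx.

-11.375

Δx = 0.5.
Sum = 0.5·[3 + 1.75 + 0 + (-2.25) + (-5) + (-8.25) + (-12)] = -11.375.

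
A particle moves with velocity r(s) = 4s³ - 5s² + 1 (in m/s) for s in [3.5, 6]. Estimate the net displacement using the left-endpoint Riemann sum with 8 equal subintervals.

Δs = (6 − 3.5)/8 = 0.3125.
Left endpoints: 3.5, 3.8125, 4.125, 4.4375, 4.75, 5.0625, 5.375, 5.6875.
r(3.5) = 111.25, r(3.8125) = 153585/1024, r(4.125) = 196.6796875, r(4.4375) = 258115/1024, r(4.75) = 316.875, r(5.0625) = 401245/1024, r(5.375) = 477.6953125, r(5.6875) = 588975/1024.
Sum = Δs · [r(3.5) + r(3.8125) + r(4.125) + ...].
Sum = 772.36328125.

772.36328125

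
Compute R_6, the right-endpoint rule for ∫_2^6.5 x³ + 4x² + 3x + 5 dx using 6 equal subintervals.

Δx = (6.5 − 2)/6 = 0.75.
Right endpoints: 2.75, 3.5, 4.25, 5, 5.75, 6.5.
f(2.75) = 64.296875, f(3.5) = 107.375, f(4.25) = 166.765625, f(5) = 245, f(5.75) = 344.609375, f(6.5) = 468.125.
Sum = Δx · [f(2.75) + f(3.5) + f(4.25) + ...].
Sum = 1047.12890625.

1047.12890625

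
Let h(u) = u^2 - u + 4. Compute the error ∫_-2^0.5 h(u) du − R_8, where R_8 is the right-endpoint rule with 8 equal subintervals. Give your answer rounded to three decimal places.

Exact integral: ∫_-2^0.5 h(u) du ≈ 14.58333.
R_8 ≈ 13.64746.
Error ≈ 14.58333 − 13.64746 ≈ 0.936.

0.936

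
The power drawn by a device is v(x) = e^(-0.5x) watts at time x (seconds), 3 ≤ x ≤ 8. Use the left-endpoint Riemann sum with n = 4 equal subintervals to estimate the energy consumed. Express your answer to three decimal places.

0.551

Δx = (8 − 3)/4 = 1.25.
Left endpoints: 3, 4.25, 5.5, 6.75.
v(3) ≈ 0.223, v(4.25) ≈ 0.119, v(5.5) ≈ 0.064, v(6.75) ≈ 0.034.
Sum = Δx · [v(3) + v(4.25) + v(5.5) + v(6.75)].
Sum ≈ 0.551.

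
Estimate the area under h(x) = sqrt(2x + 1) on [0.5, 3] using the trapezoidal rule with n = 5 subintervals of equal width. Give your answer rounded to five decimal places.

5.22380

Δx = (3 − 0.5)/5 = 0.5.
h(0.5) ≈ 1.41421, h(1) ≈ 1.73205, h(1.5) ≈ 2.00000, h(2) ≈ 2.23607, h(2.5) ≈ 2.44949, h(3) ≈ 2.64575.
T_5 = (Δx/2)·[h(x_0) + 2h(x_1) + ... + 2h(x_{4}) + h(x_5)].
Sum ≈ 5.22380.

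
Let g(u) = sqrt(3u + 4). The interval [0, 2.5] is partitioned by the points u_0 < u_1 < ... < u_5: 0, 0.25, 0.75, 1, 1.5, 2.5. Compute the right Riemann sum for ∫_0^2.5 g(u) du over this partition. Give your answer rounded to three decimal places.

Subinterval widths: 0.25, 0.5, 0.25, 0.5, 1.
Right endpoints: 0.25, 0.75, 1, 1.5, 2.5.
g(0.25) ≈ 2.179, g(0.75) ≈ 2.500, g(1) ≈ 2.646, g(1.5) ≈ 2.915, g(2.5) ≈ 3.391.
Sum = Σ Δu_i · g(u_i).
Sum ≈ 7.305.

7.305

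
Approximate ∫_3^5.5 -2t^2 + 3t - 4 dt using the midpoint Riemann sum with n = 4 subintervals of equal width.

Δt = (5.5 − 3)/4 = 0.625.
Midpoints: 3.3125, 3.9375, 4.5625, 5.1875.
f(3.3125) = -16.0078125, f(3.9375) = -23.1953125, f(4.5625) = -31.9453125, f(5.1875) = -42.2578125.
Sum = Δt · [f(3.3125) + f(3.9375) + f(4.5625) + f(5.1875)].
Sum = -70.87890625.

-70.87890625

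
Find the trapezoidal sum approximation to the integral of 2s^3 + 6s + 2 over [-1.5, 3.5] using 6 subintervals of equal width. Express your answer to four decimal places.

115.9722

Δs = (3.5 − (-1.5))/6 = 5/6.
f(-1.5) = -13.75, f(-2/3) = -70/27, f(1/6) = 325/108, f(1) = 10, f(11/6) = 2735/108, f(8/3) = 1510/27, f(3.5) = 108.75.
T_6 = (Δs/2)·[f(s_0) + 2f(s_1) + ... + 2f(s_{5}) + f(s_6)].
Sum ≈ 115.9722.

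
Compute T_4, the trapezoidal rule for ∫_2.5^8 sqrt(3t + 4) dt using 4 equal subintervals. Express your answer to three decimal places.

Δt = (8 − 2.5)/4 = 1.375.
f(2.5) ≈ 3.391, f(3.875) ≈ 3.953, f(5.25) ≈ 4.444, f(6.625) ≈ 4.886, f(8) ≈ 5.292.
T_4 = (Δt/2)·[f(t_0) + 2f(t_1) + 2f(t_2) + 2f(t_3) + f(t_4)].
Sum ≈ 24.234.

24.234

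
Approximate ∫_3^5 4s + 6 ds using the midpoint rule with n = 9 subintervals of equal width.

44

Δs = (5 − 3)/9 = 2/9.
Midpoints: 28/9, 10/3, 32/9, 34/9, 4, 38/9, 40/9, 14/3, 44/9.
f(28/9) = 166/9, f(10/3) = 58/3, f(32/9) = 182/9, f(34/9) = 190/9, f(4) = 22, f(38/9) = 206/9, f(40/9) = 214/9, f(14/3) = 74/3, f(44/9) = 230/9.
Sum = Δs · [f(28/9) + f(10/3) + f(32/9) + ...].
Sum = 44.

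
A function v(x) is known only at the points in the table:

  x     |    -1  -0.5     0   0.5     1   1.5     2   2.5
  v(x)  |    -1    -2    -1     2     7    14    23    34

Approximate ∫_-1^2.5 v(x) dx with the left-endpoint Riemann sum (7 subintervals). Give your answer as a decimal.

21

Δx = 0.5.
Sum = 0.5·[(-1) + (-2) + (-1) + 2 + 7 + 14 + 23] = 21.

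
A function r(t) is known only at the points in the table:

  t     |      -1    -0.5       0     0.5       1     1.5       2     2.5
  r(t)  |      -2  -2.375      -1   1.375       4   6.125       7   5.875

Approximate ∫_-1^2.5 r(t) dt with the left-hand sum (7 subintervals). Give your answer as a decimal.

Δt = 0.5.
Sum = 0.5·[(-2) + (-2.375) + (-1) + 1.375 + 4 + 6.125 + 7] = 6.5625.

6.5625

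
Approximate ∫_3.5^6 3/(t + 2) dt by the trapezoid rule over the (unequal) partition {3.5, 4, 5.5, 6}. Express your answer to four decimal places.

1.1301

Subinterval widths: 0.5, 1.5, 0.5.
f(3.5) = 6/11, f(4) = 0.5, f(5.5) = 0.4, f(6) = 0.375.
On each subinterval the trapezoid contributes (Δt_i/2)·[f(t_{i-1}) + f(t_i)].
Sum ≈ 1.1301.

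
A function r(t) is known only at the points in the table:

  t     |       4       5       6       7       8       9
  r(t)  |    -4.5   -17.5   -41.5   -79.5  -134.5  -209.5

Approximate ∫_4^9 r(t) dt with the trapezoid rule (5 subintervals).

-380

Δt = 1.
T_5 = (1/2)·[(-4.5) + 2·(-17.5) + 2·(-41.5) + 2·(-79.5) + 2·(-134.5) + (-209.5)] = -380.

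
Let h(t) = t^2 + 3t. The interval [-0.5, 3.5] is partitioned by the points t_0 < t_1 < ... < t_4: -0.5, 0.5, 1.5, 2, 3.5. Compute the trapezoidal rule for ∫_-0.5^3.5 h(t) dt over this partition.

33.25

Subinterval widths: 1, 1, 0.5, 1.5.
h(-0.5) = -1.25, h(0.5) = 1.75, h(1.5) = 6.75, h(2) = 10, h(3.5) = 22.75.
On each subinterval the trapezoid contributes (Δt_i/2)·[h(t_{i-1}) + h(t_i)].
Sum = 33.25.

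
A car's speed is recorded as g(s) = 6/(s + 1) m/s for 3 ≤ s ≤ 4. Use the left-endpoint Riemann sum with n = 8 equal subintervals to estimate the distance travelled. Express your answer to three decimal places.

1.358

Δs = (4 − 3)/8 = 0.125.
Left endpoints: 3, 3.125, 3.25, 3.375, 3.5, 3.625, 3.75, 3.875.
g(3) = 1.5, g(3.125) = 16/11, g(3.25) = 24/17, g(3.375) = 48/35, g(3.5) = 4/3, g(3.625) = 48/37, g(3.75) = 24/19, g(3.875) = 16/13.
Sum = Δs · [g(3) + g(3.125) + g(3.25) + ...].
Sum ≈ 1.358.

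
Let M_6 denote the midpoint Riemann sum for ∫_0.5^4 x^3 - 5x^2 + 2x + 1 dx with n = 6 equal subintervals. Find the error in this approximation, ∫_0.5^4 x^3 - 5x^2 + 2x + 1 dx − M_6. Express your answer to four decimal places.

Exact integral: ∫_0.5^4 f(x) dx ≈ -23.223958.
M_6 ≈ -23.397642.
Error ≈ -23.223958 − (-23.397642) ≈ 0.1737.

0.1737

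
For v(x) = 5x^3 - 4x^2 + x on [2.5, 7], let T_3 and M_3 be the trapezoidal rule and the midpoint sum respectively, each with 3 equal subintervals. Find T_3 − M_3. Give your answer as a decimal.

T_3 = 2650.78125.
M_3 = 2480.5546875.
T_3 − M_3 = 170.2265625.

170.2265625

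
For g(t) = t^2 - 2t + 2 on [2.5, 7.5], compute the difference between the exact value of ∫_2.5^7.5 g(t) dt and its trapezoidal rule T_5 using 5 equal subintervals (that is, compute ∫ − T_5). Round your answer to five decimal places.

Exact integral: ∫_2.5^7.5 g(t) dt ≈ 95.4166667.
T_5 = 96.25.
Error ≈ 95.4166667 − 96.25 ≈ -0.83333.

-0.83333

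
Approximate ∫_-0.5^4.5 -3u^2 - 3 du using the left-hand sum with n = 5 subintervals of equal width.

Δu = (4.5 − (-0.5))/5 = 1.
Left endpoints: -0.5, 0.5, 1.5, 2.5, 3.5.
f(-0.5) = -3.75, f(0.5) = -3.75, f(1.5) = -9.75, f(2.5) = -21.75, f(3.5) = -39.75.
Sum = Δu · [f(-0.5) + f(0.5) + f(1.5) + f(2.5) + f(3.5)].
Sum = -78.75.

-78.75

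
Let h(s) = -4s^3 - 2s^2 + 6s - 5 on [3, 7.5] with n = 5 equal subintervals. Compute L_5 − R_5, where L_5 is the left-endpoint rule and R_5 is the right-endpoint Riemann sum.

1482.3

L_5 = -2525.4.
R_5 = -4007.7.
L_5 − R_5 = 1482.3.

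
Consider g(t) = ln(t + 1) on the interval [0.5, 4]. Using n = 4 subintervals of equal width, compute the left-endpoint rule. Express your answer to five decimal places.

Δt = (4 − 0.5)/4 = 0.875.
Left endpoints: 0.5, 1.375, 2.25, 3.125.
g(0.5) ≈ 0.40547, g(1.375) ≈ 0.86500, g(2.25) ≈ 1.17865, g(3.125) ≈ 1.41707.
Sum = Δt · [g(0.5) + g(1.375) + g(2.25) + g(3.125)].
Sum ≈ 3.38291.

3.38291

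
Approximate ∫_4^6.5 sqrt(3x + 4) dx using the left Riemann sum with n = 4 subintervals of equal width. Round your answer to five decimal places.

Δx = (6.5 − 4)/4 = 0.625.
Left endpoints: 4, 4.625, 5.25, 5.875.
f(4) ≈ 4.00000, f(4.625) ≈ 4.22788, f(5.25) ≈ 4.44410, f(5.875) ≈ 4.65027.
Sum = Δx · [f(4) + f(4.625) + f(5.25) + f(5.875)].
Sum ≈ 10.82641.

10.82641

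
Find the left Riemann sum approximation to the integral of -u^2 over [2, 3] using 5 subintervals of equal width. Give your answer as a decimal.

Δu = (3 − 2)/5 = 0.2.
Left endpoints: 2, 2.2, 2.4, 2.6, 2.8.
f(2) = -4, f(2.2) = -4.84, f(2.4) = -5.76, f(2.6) = -6.76, f(2.8) = -7.84.
Sum = Δu · [f(2) + f(2.2) + f(2.4) + f(2.6) + f(2.8)].
Sum = -5.84.

-5.84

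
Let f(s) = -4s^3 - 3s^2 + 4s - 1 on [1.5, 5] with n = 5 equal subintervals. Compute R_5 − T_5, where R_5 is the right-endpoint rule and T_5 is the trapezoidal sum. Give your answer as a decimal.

R_5 = -900.83.
T_5 = -711.5675.
R_5 − T_5 = -189.2625.

-189.2625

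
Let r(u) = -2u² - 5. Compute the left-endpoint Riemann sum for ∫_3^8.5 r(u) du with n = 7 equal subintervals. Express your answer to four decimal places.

-370.3520

Δu = (8.5 − 3)/7 = 11/14.
Left endpoints: 3, 53/14, 32/7, 75/14, 43/7, 97/14, 54/7.
r(3) = -23, r(53/14) = -3299/98, r(32/7) = -2293/49, r(75/14) = -6115/98, r(43/7) = -3943/49, r(97/14) = -9899/98, r(54/7) = -6077/49.
Sum = Δu · [r(3) + r(53/14) + r(32/7) + ...].
Sum ≈ -370.3520.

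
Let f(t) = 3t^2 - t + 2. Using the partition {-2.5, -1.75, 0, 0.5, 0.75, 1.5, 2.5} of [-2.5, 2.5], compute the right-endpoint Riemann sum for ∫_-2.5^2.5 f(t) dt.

Subinterval widths: 0.75, 1.75, 0.5, 0.25, 0.75, 1.
Right endpoints: -1.75, 0, 0.5, 0.75, 1.5, 2.5.
f(-1.75) = 12.9375, f(0) = 2, f(0.5) = 2.25, f(0.75) = 2.9375, f(1.5) = 7.25, f(2.5) = 18.25.
Sum = Σ Δt_i · f(t_i).
Sum = 38.75.

38.75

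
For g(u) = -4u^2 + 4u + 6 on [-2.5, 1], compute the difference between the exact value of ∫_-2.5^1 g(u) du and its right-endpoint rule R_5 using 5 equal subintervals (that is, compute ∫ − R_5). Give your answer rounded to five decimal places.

-11.10667

Exact integral: ∫_-2.5^1 g(u) du ≈ -11.6666667.
R_5 = -0.56.
Error ≈ -11.6666667 − (-0.56) ≈ -11.10667.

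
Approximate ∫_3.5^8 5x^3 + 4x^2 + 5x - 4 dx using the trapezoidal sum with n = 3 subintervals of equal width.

Δx = (8 − 3.5)/3 = 1.5.
f(3.5) = 276.875, f(5) = 746, f(6.5) = 1570.625, f(8) = 2852.
T_3 = (Δx/2)·[f(x_0) + 2f(x_1) + 2f(x_2) + f(x_3)].
Sum = 5821.59375.

5821.59375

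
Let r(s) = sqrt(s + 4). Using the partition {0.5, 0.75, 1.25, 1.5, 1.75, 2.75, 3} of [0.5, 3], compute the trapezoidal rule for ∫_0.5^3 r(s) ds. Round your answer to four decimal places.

5.9812

Subinterval widths: 0.25, 0.5, 0.25, 0.25, 1, 0.25.
r(0.5) ≈ 2.1213, r(0.75) ≈ 2.1794, r(1.25) ≈ 2.2913, r(1.5) ≈ 2.3452, r(1.75) ≈ 2.3979, r(2.75) ≈ 2.5981, r(3) ≈ 2.6458.
On each subinterval the trapezoid contributes (Δs_i/2)·[r(s_{i-1}) + r(s_i)].
Sum ≈ 5.9812.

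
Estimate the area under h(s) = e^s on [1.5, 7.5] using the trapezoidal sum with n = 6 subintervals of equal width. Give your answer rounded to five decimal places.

1951.41069

Δs = (7.5 − 1.5)/6 = 1.
h(1.5) ≈ 4.48169, h(2.5) ≈ 12.18249, h(3.5) ≈ 33.11545, h(4.5) ≈ 90.01713, h(5.5) ≈ 244.69193, h(6.5) ≈ 665.14163, h(7.5) ≈ 1808.04241.
T_6 = (Δs/2)·[h(s_0) + 2h(s_1) + ... + 2h(s_{5}) + h(s_6)].
Sum ≈ 1951.41069.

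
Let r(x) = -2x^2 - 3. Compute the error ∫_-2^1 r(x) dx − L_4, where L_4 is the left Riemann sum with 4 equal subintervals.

Exact integral: ∫_-2^1 r(x) dx = -15.
L_4 = -17.8125.
Error = -15 − (-17.8125) = 2.8125.

2.8125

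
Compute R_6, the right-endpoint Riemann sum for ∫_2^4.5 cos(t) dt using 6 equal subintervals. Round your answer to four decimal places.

Δt = (4.5 − 2)/6 = 5/12.
Right endpoints: 29/12, 17/6, 3.25, 11/3, 49/12, 4.5.
f(29/12) ≈ -0.7485, f(17/6) ≈ -0.9529, f(3.25) ≈ -0.9941, f(11/3) ≈ -0.8653, f(49/12) ≈ -0.5884, f(4.5) ≈ -0.2108.
Sum = Δt · [f(29/12) + f(17/6) + f(3.25) + ...].
Sum ≈ -1.8167.

-1.8167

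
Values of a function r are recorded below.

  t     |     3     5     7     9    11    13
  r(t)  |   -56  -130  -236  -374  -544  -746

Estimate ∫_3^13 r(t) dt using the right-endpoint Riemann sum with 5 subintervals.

-4060

Δt = 2.
Sum = 2·[(-130) + (-236) + (-374) + (-544) + (-746)] = -4060.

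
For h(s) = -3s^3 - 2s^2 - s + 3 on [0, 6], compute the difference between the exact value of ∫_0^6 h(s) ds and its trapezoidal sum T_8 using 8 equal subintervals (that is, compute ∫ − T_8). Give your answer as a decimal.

16.3125

Exact integral: ∫_0^6 h(s) ds = -1116.
T_8 = -1132.3125.
Error = -1116 − (-1132.3125) = 16.3125.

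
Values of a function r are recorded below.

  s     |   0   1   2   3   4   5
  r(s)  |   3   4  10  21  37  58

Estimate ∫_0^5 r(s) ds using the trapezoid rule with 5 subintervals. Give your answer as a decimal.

102.5

Δs = 1.
T_5 = (1/2)·[3 + 2·4 + 2·10 + 2·21 + 2·37 + 58] = 102.5.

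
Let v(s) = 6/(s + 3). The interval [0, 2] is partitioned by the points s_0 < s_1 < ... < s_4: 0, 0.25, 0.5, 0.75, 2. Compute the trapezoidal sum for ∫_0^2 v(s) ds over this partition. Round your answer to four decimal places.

3.0901

Subinterval widths: 0.25, 0.25, 0.25, 1.25.
v(0) = 2, v(0.25) = 24/13, v(0.5) = 12/7, v(0.75) = 1.6, v(2) = 1.2.
On each subinterval the trapezoid contributes (Δs_i/2)·[v(s_{i-1}) + v(s_i)].
Sum ≈ 3.0901.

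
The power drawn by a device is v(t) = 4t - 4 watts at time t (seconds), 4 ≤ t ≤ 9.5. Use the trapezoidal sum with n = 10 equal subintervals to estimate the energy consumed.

Δt = (9.5 − 4)/10 = 0.55.
v(4) = 12, v(4.55) = 14.2, v(5.1) = 16.4, v(5.65) = 18.6, v(6.2) = 20.8, v(6.75) = 23, v(7.3) = 25.2, v(7.85) = 27.4, v(8.4) = 29.6, v(8.95) = 31.8, v(9.5) = 34.
T_10 = (Δt/2)·[v(t_0) + 2v(t_1) + ... + 2v(t_{9}) + v(t_10)].
Sum = 126.5.

126.5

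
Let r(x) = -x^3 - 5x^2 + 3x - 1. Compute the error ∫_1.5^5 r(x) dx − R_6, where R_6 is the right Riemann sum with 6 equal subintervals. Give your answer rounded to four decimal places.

Exact integral: ∫_1.5^5 r(x) dx ≈ -327.067708.
R_6 ≈ -395.584057.
Error ≈ -327.067708 − (-395.584057) ≈ 68.5163.

68.5163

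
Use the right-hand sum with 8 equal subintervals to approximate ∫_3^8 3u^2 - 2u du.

Δu = (8 − 3)/8 = 0.625.
Right endpoints: 3.625, 4.25, 4.875, 5.5, 6.125, 6.75, 7.375, 8.
f(3.625) = 32.171875, f(4.25) = 45.6875, f(4.875) = 61.546875, f(5.5) = 79.75, f(6.125) = 100.296875, f(6.75) = 123.1875, f(7.375) = 148.421875, f(8) = 176.
Sum = Δu · [f(3.625) + f(4.25) + f(4.875) + ...].
Sum = 479.4140625.

479.4140625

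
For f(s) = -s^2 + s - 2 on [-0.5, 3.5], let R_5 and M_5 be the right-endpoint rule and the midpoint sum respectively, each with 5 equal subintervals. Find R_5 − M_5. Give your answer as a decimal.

-3.84

R_5 = -19.96.
M_5 = -16.12.
R_5 − M_5 = -3.84.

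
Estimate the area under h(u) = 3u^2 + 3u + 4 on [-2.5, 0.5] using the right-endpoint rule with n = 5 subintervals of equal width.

Δu = (0.5 − (-2.5))/5 = 0.6.
Right endpoints: -1.9, -1.3, -0.7, -0.1, 0.5.
h(-1.9) = 9.13, h(-1.3) = 5.17, h(-0.7) = 3.37, h(-0.1) = 3.73, h(0.5) = 6.25.
Sum = Δu · [h(-1.9) + h(-1.3) + h(-0.7) + h(-0.1) + h(0.5)].
Sum = 16.59.

16.59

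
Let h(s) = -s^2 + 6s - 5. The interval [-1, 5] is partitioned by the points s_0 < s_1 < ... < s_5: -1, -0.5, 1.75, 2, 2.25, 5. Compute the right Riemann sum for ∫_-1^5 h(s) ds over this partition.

2.96875

Subinterval widths: 0.5, 2.25, 0.25, 0.25, 2.75.
Right endpoints: -0.5, 1.75, 2, 2.25, 5.
h(-0.5) = -8.25, h(1.75) = 2.4375, h(2) = 3, h(2.25) = 3.4375, h(5) = 0.
Sum = Σ Δs_i · h(s_i).
Sum = 2.96875.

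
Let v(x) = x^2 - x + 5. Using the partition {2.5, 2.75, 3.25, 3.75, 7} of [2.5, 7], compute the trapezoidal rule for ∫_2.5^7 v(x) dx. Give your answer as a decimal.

Subinterval widths: 0.25, 0.5, 0.5, 3.25.
v(2.5) = 8.75, v(2.75) = 9.8125, v(3.25) = 12.3125, v(3.75) = 15.3125, v(7) = 47.
On each subinterval the trapezoid contributes (Δx_i/2)·[v(x_{i-1}) + v(x_i)].
Sum = 116.015625.

116.015625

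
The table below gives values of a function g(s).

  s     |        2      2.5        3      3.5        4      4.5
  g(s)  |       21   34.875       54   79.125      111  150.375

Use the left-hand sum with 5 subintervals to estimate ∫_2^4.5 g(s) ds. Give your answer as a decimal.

150

Δs = 0.5.
Sum = 0.5·[21 + 34.875 + 54 + 79.125 + 111] = 150.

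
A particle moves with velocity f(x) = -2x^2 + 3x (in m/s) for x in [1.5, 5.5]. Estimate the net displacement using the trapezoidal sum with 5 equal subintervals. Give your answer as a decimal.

Δx = (5.5 − 1.5)/5 = 0.8.
f(1.5) = 0, f(2.3) = -3.68, f(3.1) = -9.92, f(3.9) = -18.72, f(4.7) = -30.08, f(5.5) = -44.
T_5 = (Δx/2)·[f(x_0) + 2f(x_1) + ... + 2f(x_{4}) + f(x_5)].
Sum = -67.52.

-67.52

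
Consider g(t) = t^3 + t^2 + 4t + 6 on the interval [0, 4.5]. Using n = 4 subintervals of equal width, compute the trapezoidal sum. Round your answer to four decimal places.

Δt = (4.5 − 0)/4 = 1.125.
g(0) = 6, g(1.125) = 6753/512, g(2.25) = 31.453125, g(3.375) = 35499/512, g(4.5) = 135.375.
T_4 = (Δt/2)·[g(t_0) + 2g(t_1) + 2g(t_2) + 2g(t_3) + g(t_4)].
Sum ≈ 207.7471.

207.7471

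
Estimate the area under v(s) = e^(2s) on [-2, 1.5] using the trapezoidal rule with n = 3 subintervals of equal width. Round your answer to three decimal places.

Δs = (1.5 − (-2))/3 = 7/6.
v(-2) ≈ 0.018, v(-5/6) ≈ 0.189, v(1/3) ≈ 1.948, v(1.5) ≈ 20.086.
T_3 = (Δs/2)·[v(s_0) + 2v(s_1) + 2v(s_2) + v(s_3)].
Sum ≈ 14.220.

14.220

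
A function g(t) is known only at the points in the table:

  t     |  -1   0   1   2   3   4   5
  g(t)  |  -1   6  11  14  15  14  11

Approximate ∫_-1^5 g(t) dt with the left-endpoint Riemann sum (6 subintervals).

59

Δt = 1.
Sum = 1·[(-1) + 6 + 11 + 14 + 15 + 14] = 59.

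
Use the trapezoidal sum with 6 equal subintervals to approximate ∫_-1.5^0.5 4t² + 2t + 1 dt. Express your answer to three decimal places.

4.815

Δt = (0.5 − (-1.5))/6 = 1/3.
f(-1.5) = 7, f(-7/6) = 37/9, f(-5/6) = 19/9, f(-0.5) = 1, f(-1/6) = 7/9, f(1/6) = 13/9, f(0.5) = 3.
T_6 = (Δt/2)·[f(t_0) + 2f(t_1) + ... + 2f(t_{5}) + f(t_6)].
Sum ≈ 4.815.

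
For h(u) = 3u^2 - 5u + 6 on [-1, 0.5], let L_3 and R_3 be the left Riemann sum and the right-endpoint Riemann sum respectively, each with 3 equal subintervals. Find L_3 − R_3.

L_3 = 14.625.
R_3 = 9.75.
L_3 − R_3 = 4.875.

4.875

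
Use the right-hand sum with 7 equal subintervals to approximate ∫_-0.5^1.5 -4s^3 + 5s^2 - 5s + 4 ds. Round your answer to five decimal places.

Δs = (1.5 − (-0.5))/7 = 2/7.
Right endpoints: -3/14, 1/14, 5/14, 9/14, 13/14, 17/14, 1.5.
f(-3/14) = 7327/1372, f(1/14) = 5031/1372, f(5/14) = 3663/1372, f(9/14) = 2455/1372, f(13/14) = 639/1372, f(17/14) = -2553/1372, f(1.5) = -5.75.
Sum = Δs · [f(-3/14) + f(1/14) + f(5/14) + ...].
Sum ≈ 1.80612.

1.80612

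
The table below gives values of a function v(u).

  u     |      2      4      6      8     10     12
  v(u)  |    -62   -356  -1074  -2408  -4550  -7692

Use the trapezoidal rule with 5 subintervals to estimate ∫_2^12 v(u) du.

-24530

Δu = 2.
T_5 = (2/2)·[(-62) + 2·(-356) + 2·(-1074) + 2·(-2408) + 2·(-4550) + (-7692)] = -24530.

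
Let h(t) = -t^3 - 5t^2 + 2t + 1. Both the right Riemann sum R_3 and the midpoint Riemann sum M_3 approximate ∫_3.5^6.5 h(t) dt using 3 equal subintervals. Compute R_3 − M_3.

-202.875

R_3 = -959.875.
M_3 = -757.
R_3 − M_3 = -202.875.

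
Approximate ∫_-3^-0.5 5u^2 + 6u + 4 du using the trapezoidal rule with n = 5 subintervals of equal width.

29.0625

Δu = (-0.5 − (-3))/5 = 0.5.
f(-3) = 31, f(-2.5) = 20.25, f(-2) = 12, f(-1.5) = 6.25, f(-1) = 3, f(-0.5) = 2.25.
T_5 = (Δu/2)·[f(u_0) + 2f(u_1) + ... + 2f(u_{4}) + f(u_5)].
Sum = 29.0625.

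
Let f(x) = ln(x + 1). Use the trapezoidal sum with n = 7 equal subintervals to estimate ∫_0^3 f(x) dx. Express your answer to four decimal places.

2.5338

Δx = (3 − 0)/7 = 3/7.
f(0) ≈ 0.0000, f(3/7) ≈ 0.3567, f(6/7) ≈ 0.6190, f(9/7) ≈ 0.8267, f(12/7) ≈ 0.9985, f(15/7) ≈ 1.1451, f(18/7) ≈ 1.2730, f(3) ≈ 1.3863.
T_7 = (Δx/2)·[f(x_0) + 2f(x_1) + ... + 2f(x_{6}) + f(x_7)].
Sum ≈ 2.5338.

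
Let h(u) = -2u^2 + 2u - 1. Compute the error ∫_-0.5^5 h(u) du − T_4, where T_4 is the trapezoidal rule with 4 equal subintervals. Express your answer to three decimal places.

Exact integral: ∫_-0.5^5 h(u) du ≈ -64.16667.
T_4 = -67.6328125.
Error ≈ -64.16667 − (-67.6328125) ≈ 3.466.

3.466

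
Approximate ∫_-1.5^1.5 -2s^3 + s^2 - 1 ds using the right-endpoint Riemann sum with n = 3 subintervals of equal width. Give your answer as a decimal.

-7

Δs = (1.5 − (-1.5))/3 = 1.
Right endpoints: -0.5, 0.5, 1.5.
f(-0.5) = -0.5, f(0.5) = -1, f(1.5) = -5.5.
Sum = Δs · [f(-0.5) + f(0.5) + f(1.5)].
Sum = -7.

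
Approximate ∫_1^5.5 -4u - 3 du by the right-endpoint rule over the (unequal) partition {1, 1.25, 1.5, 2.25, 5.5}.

-94.5

Subinterval widths: 0.25, 0.25, 0.75, 3.25.
Right endpoints: 1.25, 1.5, 2.25, 5.5.
f(1.25) = -8, f(1.5) = -9, f(2.25) = -12, f(5.5) = -25.
Sum = Σ Δu_i · f(u_i).
Sum = -94.5.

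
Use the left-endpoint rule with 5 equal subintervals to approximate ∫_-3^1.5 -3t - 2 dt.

7.2

Δt = (1.5 − (-3))/5 = 0.9.
Left endpoints: -3, -2.1, -1.2, -0.3, 0.6.
f(-3) = 7, f(-2.1) = 4.3, f(-1.2) = 1.6, f(-0.3) = -1.1, f(0.6) = -3.8.
Sum = Δt · [f(-3) + f(-2.1) + f(-1.2) + f(-0.3) + f(0.6)].
Sum = 7.2.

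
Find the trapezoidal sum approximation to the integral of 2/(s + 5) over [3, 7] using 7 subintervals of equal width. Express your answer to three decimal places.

0.811

Δs = (7 − 3)/7 = 4/7.
f(3) = 0.25, f(25/7) = 7/30, f(29/7) = 0.21875, f(33/7) = 7/34, f(37/7) = 7/36, f(41/7) = 7/38, f(45/7) = 0.175, f(7) = 1/6.
T_7 = (Δs/2)·[f(s_0) + 2f(s_1) + ... + 2f(s_{6}) + f(s_7)].
Sum ≈ 0.811.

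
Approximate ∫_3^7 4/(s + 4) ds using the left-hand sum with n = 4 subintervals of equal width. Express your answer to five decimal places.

1.91587

Δs = (7 − 3)/4 = 1.
Left endpoints: 3, 4, 5, 6.
f(3) = 4/7, f(4) = 0.5, f(5) = 4/9, f(6) = 0.4.
Sum = Δs · [f(3) + f(4) + f(5) + f(6)].
Sum ≈ 1.91587.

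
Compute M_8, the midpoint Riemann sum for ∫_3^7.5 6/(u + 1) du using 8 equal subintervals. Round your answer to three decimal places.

4.519

Δu = (7.5 − 3)/8 = 0.5625.
Midpoints: 3.28125, 3.84375, 4.40625, 4.96875, 5.53125, 6.09375, 6.65625, 7.21875.
f(3.28125) = 192/137, f(3.84375) = 192/155, f(4.40625) = 192/173, f(4.96875) = 192/191, f(5.53125) = 192/209, f(6.09375) = 192/227, f(6.65625) = 192/245, f(7.21875) = 192/263.
Sum = Δu · [f(3.28125) + f(3.84375) + f(4.40625) + ...].
Sum ≈ 4.519.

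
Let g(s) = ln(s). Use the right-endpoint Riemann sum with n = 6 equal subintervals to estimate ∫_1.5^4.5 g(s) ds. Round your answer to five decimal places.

Δs = (4.5 − 1.5)/6 = 0.5.
Right endpoints: 2, 2.5, 3, 3.5, 4, 4.5.
g(2) ≈ 0.69315, g(2.5) ≈ 0.91629, g(3) ≈ 1.09861, g(3.5) ≈ 1.25276, g(4) ≈ 1.38629, g(4.5) ≈ 1.50408.
Sum = Δs · [g(2) + g(2.5) + g(3) + ...].
Sum ≈ 3.42559.

3.42559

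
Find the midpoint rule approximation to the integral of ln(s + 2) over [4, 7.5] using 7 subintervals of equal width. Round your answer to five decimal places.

7.13735

Δs = (7.5 − 4)/7 = 0.5.
Midpoints: 4.25, 4.75, 5.25, 5.75, 6.25, 6.75, 7.25.
f(4.25) ≈ 1.83258, f(4.75) ≈ 1.90954, f(5.25) ≈ 1.98100, f(5.75) ≈ 2.04769, f(6.25) ≈ 2.11021, f(6.75) ≈ 2.16905, f(7.25) ≈ 2.22462.
Sum = Δs · [f(4.25) + f(4.75) + f(5.25) + ...].
Sum ≈ 7.13735.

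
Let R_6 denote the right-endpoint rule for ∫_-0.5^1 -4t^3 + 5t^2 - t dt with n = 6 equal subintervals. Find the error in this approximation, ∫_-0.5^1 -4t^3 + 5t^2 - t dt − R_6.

Exact integral: ∫_-0.5^1 f(t) dt = 0.5625.
R_6 = 0.3125.
Error = 0.5625 − 0.3125 = 0.25.

0.25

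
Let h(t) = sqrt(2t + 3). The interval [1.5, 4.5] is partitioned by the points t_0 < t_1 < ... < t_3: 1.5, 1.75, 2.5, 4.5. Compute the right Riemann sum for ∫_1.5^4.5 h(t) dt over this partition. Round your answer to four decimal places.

9.6869

Subinterval widths: 0.25, 0.75, 2.
Right endpoints: 1.75, 2.5, 4.5.
h(1.75) ≈ 2.5495, h(2.5) ≈ 2.8284, h(4.5) ≈ 3.4641.
Sum = Σ Δt_i · h(t_i).
Sum ≈ 9.6869.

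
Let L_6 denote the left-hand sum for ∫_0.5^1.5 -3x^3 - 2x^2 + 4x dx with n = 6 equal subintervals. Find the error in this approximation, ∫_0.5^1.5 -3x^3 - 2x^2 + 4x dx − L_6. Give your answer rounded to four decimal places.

-0.7616

Exact integral: ∫_0.5^1.5 f(x) dx ≈ -1.916667.
L_6 ≈ -1.155093.
Error ≈ -1.916667 − (-1.155093) ≈ -0.7616.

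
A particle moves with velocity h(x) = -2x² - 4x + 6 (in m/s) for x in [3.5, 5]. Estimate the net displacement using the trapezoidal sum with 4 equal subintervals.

Δx = (5 − 3.5)/4 = 0.375.
h(3.5) = -32.5, h(3.875) = -39.53125, h(4.25) = -47.125, h(4.625) = -55.28125, h(5) = -64.
T_4 = (Δx/2)·[h(x_0) + 2h(x_1) + 2h(x_2) + 2h(x_3) + h(x_4)].
Sum = -71.3203125.

-71.3203125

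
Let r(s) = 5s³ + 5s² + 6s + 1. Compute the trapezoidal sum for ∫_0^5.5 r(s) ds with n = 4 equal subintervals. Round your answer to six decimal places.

Δs = (5.5 − 0)/4 = 1.375.
r(0) = 1, r(1.375) = 16231/512, r(2.75) = 159.296875, r(4.125) = 236429/512, r(5.5) = 1017.125.
T_4 = (Δs/2)·[r(s_0) + 2r(s_1) + 2r(s_2) + 2r(s_3) + r(s_4)].
Sum ≈ 1597.524414.

1597.524414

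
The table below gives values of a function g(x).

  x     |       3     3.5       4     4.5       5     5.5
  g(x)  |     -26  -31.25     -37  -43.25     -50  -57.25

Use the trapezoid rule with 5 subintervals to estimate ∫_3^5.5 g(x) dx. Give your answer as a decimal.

-101.5625

Δx = 0.5.
T_5 = (0.5/2)·[(-26) + 2·(-31.25) + 2·(-37) + 2·(-43.25) + 2·(-50) + (-57.25)] = -101.5625.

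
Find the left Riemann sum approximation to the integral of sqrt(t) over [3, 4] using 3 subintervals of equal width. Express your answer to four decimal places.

1.8242

Δt = (4 − 3)/3 = 1/3.
Left endpoints: 3, 10/3, 11/3.
f(3) ≈ 1.7321, f(10/3) ≈ 1.8257, f(11/3) ≈ 1.9149.
Sum = Δt · [f(3) + f(10/3) + f(11/3)].
Sum ≈ 1.8242.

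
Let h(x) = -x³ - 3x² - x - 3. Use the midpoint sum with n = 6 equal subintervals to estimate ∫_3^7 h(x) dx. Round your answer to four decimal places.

Δx = (7 − 3)/6 = 2/3.
Midpoints: 10/3, 4, 14/3, 16/3, 6, 20/3.
h(10/3) = -2071/27, h(4) = -119, h(14/3) = -4715/27, h(16/3) = -6625/27, h(6) = -333, h(20/3) = -11861/27.
Sum = Δx · [h(10/3) + h(4) + h(14/3) + ...].
Sum ≈ -925.3333.

-925.3333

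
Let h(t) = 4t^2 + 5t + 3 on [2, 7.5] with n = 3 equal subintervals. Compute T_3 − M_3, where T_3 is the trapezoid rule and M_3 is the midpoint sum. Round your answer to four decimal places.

T_3 ≈ 711.282407.
M_3 ≈ 692.796296.
T_3 − M_3 ≈ 18.4861.

18.4861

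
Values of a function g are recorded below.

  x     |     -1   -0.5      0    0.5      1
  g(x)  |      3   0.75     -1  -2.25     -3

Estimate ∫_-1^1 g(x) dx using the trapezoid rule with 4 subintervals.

-1.25

Δx = 0.5.
T_4 = (0.5/2)·[3 + 2·0.75 + 2·(-1) + 2·(-2.25) + (-3)] = -1.25.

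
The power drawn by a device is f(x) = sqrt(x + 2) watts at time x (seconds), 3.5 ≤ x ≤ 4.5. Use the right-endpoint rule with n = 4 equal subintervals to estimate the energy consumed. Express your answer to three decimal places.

Δx = (4.5 − 3.5)/4 = 0.25.
Right endpoints: 3.75, 4, 4.25, 4.5.
f(3.75) ≈ 2.398, f(4) ≈ 2.449, f(4.25) ≈ 2.500, f(4.5) ≈ 2.550.
Sum = Δx · [f(3.75) + f(4) + f(4.25) + f(4.5)].
Sum ≈ 2.474.

2.474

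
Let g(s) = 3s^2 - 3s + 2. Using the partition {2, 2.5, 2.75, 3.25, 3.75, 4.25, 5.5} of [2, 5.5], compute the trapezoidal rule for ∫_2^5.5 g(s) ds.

127.234375

Subinterval widths: 0.5, 0.25, 0.5, 0.5, 0.5, 1.25.
g(2) = 8, g(2.5) = 13.25, g(2.75) = 16.4375, g(3.25) = 23.9375, g(3.75) = 32.9375, g(4.25) = 43.4375, g(5.5) = 76.25.
On each subinterval the trapezoid contributes (Δs_i/2)·[g(s_{i-1}) + g(s_i)].
Sum = 127.234375.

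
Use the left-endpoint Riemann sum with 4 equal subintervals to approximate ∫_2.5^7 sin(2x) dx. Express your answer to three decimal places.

Δx = (7 − 2.5)/4 = 1.125.
Left endpoints: 2.5, 3.625, 4.75, 5.875.
f(2.5) ≈ -0.959, f(3.625) ≈ 0.823, f(4.75) ≈ -0.075, f(5.875) ≈ -0.729.
Sum = Δx · [f(2.5) + f(3.625) + f(4.75) + f(5.875)].
Sum ≈ -1.057.

-1.057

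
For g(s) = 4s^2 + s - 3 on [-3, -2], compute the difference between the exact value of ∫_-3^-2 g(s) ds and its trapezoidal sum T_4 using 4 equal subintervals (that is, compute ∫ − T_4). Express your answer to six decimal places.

Exact integral: ∫_-3^-2 g(s) ds ≈ 19.83333333.
T_4 = 19.875.
Error ≈ 19.83333333 − 19.875 ≈ -0.041667.

-0.041667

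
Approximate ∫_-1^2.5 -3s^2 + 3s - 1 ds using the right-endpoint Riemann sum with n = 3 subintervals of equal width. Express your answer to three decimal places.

-17.694

Δs = (2.5 − (-1))/3 = 7/6.
Right endpoints: 1/6, 4/3, 2.5.
f(1/6) = -7/12, f(4/3) = -7/3, f(2.5) = -12.25.
Sum = Δs · [f(1/6) + f(4/3) + f(2.5)].
Sum ≈ -17.694.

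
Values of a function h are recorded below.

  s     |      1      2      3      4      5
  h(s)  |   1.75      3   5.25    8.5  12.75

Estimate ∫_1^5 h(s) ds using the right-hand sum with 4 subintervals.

Δs = 1.
Sum = 1·[3 + 5.25 + 8.5 + 12.75] = 29.5.

29.5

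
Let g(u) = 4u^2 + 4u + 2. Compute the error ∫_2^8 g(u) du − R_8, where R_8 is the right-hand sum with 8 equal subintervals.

Exact integral: ∫_2^8 g(u) du = 804.
R_8 = 905.25.
Error = 804 − 905.25 = -101.25.

-101.25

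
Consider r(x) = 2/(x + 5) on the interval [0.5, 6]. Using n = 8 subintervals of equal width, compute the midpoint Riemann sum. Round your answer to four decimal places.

Δx = (6 − 0.5)/8 = 0.6875.
Midpoints: 0.84375, 1.53125, 2.21875, 2.90625, 3.59375, 4.28125, 4.96875, 5.65625.
r(0.84375) = 64/187, r(1.53125) = 64/209, r(2.21875) = 64/231, r(2.90625) = 64/253, r(3.59375) = 64/275, r(4.28125) = 64/297, r(4.96875) = 64/319, r(5.65625) = 64/341.
Sum = Δx · [r(0.84375) + r(1.53125) + r(2.21875) + ...].
Sum ≈ 1.3853.

1.3853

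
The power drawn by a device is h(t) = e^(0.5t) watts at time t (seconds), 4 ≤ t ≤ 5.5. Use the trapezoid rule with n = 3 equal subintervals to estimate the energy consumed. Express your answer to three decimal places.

16.593

Δt = (5.5 − 4)/3 = 0.5.
h(4) ≈ 7.389, h(4.5) ≈ 9.488, h(5) ≈ 12.182, h(5.5) ≈ 15.643.
T_3 = (Δt/2)·[h(t_0) + 2h(t_1) + 2h(t_2) + h(t_3)].
Sum ≈ 16.593.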